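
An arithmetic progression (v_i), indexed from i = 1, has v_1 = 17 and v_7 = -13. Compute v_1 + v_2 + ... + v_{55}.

Common difference d = (-13 - 17) / (7 - 1) = -5.
v_i = 17 + (i - 1)·(-5).
v_{55} = -253; S = 55·(17 + (-253))/2 = -6490.

-6490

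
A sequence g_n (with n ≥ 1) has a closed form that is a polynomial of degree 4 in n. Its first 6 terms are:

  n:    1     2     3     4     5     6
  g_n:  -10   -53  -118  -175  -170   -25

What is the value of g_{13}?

1st diffs: -43, -65, -57, 5, 145.
2nd diffs: -22, 8, 62, 140.
3rd diffs: 30, 54, 78.
4th diffs: 24, 24 (constant).
So g_n = n^4 - 5n^3 - 6n^2 - 5n + 5.
Evaluating at n = 13 gives g_{13} = 16502.

16502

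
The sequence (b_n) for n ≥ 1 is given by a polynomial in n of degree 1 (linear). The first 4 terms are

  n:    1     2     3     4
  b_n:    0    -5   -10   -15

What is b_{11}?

-50

1st diffs: -5, -5, -5 (constant).
So b_n = -5n + 5.
Evaluating at n = 11 gives b_{11} = -50.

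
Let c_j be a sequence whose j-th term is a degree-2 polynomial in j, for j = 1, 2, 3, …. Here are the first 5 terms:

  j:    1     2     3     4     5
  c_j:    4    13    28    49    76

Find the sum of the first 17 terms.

1st diffs: 9, 15, 21, 27.
2nd diffs: 6, 6, 6 (constant).
So c_j = 3j^2 + 1.
Continuing: …, 109, 148, 193, 244, …, c_{17} = 868.
Summing j = 1..17 (17 terms) gives 5372.

5372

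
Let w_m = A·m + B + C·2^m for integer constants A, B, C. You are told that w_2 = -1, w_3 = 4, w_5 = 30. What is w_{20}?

1048589

Write the equations: 2A + B + 4C = -1; 3A + B + 8C = 4; 5A + B + 32C = 30.
Subtracting the first from the second: A + 4C = 5.
Subtracting the second from the third: 2A + 24C = 26.
Solving: C = 1, A = 1, then B = -7.
Hence w_{20} = 1·20 + (-7) + 1·1048576 = 1048589.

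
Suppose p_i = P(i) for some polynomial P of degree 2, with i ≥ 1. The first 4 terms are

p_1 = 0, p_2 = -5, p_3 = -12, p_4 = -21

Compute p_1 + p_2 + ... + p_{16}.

-1720

1st diffs: -5, -7, -9.
2nd diffs: -2, -2 (constant).
Newton forward-difference form: p_i = (-5)·C(i-1,1) + (-2)·C(i-1,2).
Continuing: …, -32, -45, -60, -77, …, p_{16} = -285.
Summing i = 1..16 (16 terms) gives -1720.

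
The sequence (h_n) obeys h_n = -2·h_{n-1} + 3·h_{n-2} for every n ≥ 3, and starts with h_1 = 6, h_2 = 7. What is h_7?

Applying the relation repeatedly:
h_3 = 4  h_4 = 13  h_5 = -14  h_6 = 67  h_7 = -176.
(Characteristic roots are 1 and -3.)

-176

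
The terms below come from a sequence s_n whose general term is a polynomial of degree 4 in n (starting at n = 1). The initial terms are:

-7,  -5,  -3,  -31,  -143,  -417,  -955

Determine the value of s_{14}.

-25721

1st diffs: 2, 2, -28, -112, -274, -538.
2nd diffs: 0, -30, -84, -162, -264.
3rd diffs: -30, -54, -78, -102.
4th diffs: -24, -24, -24 (constant).
Newton forward-difference form: s_n = -7 + 2·C(n-1,1) + (-30)·C(n-1,3) + (-24)·C(n-1,4).
At n = 14: n-1 = 13, so s_{14} = -7 + 26 - 8580 - 17160 = -25721.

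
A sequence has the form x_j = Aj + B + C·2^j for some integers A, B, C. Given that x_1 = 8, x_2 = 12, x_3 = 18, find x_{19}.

524330

Plug in j = 1, 2, 3: A + B + 2C = 8; 2A + B + 4C = 12; 3A + B + 8C = 18.
Subtracting the first from the second: A + 2C = 4.
Subtracting the second from the third: A + 4C = 6.
Solving: C = 1, A = 2, then B = 4.
Therefore x_{19} = 38 + 4 + 1·524288 = 524330.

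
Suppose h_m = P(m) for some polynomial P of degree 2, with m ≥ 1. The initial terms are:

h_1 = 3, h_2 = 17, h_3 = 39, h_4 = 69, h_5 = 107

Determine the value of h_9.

1st diffs: 14, 22, 30, 38.
2nd diffs: 8, 8, 8 (constant).
Newton forward-difference form: h_m = 3 + 14·C(m-1,1) + 8·C(m-1,2).
At m = 9: m-1 = 8, so h_9 = 3 + 112 + 224 = 339.

339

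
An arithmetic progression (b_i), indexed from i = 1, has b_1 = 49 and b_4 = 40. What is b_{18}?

Common difference d = (40 - 49) / (4 - 1) = -3.
b_i = 49 + (i - 1)·(-3).
b_{18} = 49 + 17·(-3) = -2.

-2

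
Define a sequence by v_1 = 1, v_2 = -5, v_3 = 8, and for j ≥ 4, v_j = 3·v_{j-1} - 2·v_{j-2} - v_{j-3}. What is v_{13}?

Compute successive terms:
v_4 = 33;  v_5 = 88;  v_6 = 190;  v_7 = 361;  v_8 = 615;  v_9 = 933;  v_{10} = 1208;  v_{11} = 1143;  v_{12} = 80;  v_{13} = -3254.

-3254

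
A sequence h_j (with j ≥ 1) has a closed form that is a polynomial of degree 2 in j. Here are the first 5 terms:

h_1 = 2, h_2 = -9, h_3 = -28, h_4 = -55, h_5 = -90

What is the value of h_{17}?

-1134

1st diffs: -11, -19, -27, -35.
2nd diffs: -8, -8, -8 (constant).
Newton forward-difference form: h_j = 2 + (-11)·C(j-1,1) + (-8)·C(j-1,2).
At j = 17: j-1 = 16, so h_{17} = 2 - 176 - 960 = -1134.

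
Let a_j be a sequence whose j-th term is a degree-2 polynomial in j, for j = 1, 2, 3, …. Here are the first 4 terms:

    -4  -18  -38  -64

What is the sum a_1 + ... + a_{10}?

-1390

1st diffs: -14, -20, -26.
2nd diffs: -6, -6 (constant).
Newton forward-difference form: a_j = -4 + (-14)·C(j-1,1) + (-6)·C(j-1,2).
Continuing: …, -96, -134, -178, -228, …, a_{10} = -346.
Summing j = 1..10 (10 terms) gives -1390.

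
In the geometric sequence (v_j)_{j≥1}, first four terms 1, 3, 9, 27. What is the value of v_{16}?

14348907

Common ratio r = 3.
v_j = 1·3^(j-1).
v_{16} = 1·3^15 = 14348907.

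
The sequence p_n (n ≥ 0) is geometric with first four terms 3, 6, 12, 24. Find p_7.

384

Common ratio r = 2.
p_n = 3·2^(n-0).
p_7 = 3·2^7 = 384.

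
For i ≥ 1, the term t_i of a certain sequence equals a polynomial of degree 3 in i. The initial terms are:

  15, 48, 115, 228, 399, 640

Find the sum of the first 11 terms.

11550

1st diffs: 33, 67, 113, 171, 241.
2nd diffs: 34, 46, 58, 70.
3rd diffs: 12, 12, 12 (constant).
So t_i = 2i^3 + 5i^2 + 4i + 4.
Continuing: …, 963, 1380, 1903, 2544, …, t_{11} = 3315.
Summing i = 1..11 (11 terms) gives 11550.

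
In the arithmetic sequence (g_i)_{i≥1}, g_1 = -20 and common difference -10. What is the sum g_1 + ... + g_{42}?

-9450

g_i = -20 + (i - 1)·(-10).
g_{42} = -430; S = 42·(-20 + (-430))/2 = -9450.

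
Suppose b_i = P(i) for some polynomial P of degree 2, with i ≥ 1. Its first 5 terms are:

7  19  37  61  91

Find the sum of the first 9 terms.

1st diffs: 12, 18, 24, 30.
2nd diffs: 6, 6, 6 (constant).
Newton forward-difference form: b_i = 7 + 12·C(i-1,1) + 6·C(i-1,2).
Continuing: 127, 169, 217, 271.
Summing i = 1..9 (9 terms) gives 999.

999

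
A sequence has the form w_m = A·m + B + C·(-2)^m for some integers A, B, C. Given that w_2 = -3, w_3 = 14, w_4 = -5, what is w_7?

154

Plug in m = 2, 3, 4: 2A + B + 4C = -3; 3A + B - 8C = 14; 4A + B + 16C = -5.
Subtracting the first from the second: A - 12C = 17.
Subtracting the second from the third: A + 24C = -19.
Solving: C = -1, A = 5, then B = -9.
So w_m = 5·m + (-9) + (-1)·(-2)^m; at m=7 this is 154.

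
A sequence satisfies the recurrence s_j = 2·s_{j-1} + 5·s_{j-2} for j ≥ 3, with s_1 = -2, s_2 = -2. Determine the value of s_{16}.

Applying the relation repeatedly:
s_3 = -14;  s_4 = -38;  s_5 = -146;  …;  s_{13} = -2838386;  s_{14} = -9790562;  s_{15} = -33773054;  s_{16} = -116498918.

-116498918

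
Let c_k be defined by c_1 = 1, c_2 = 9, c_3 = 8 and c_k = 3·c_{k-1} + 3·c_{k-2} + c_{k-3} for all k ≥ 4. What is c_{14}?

35083611

Step forward from the initial values:
c_4 = 52;  c_5 = 189;  c_6 = 731;  …;  c_{11} = 616068;  c_{12} = 2370212;  c_{13} = 9118969;  c_{14} = 35083611.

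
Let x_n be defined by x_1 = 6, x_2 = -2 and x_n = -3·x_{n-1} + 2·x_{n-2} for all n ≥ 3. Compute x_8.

Applying the relation repeatedly:
x_3 = 18  x_4 = -58  x_5 = 210  x_6 = -746  x_7 = 2658  x_8 = -9466.

-9466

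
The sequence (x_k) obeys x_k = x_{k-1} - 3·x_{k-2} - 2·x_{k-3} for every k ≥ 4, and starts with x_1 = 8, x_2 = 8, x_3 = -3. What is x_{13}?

Iterate the recurrence:
x_4 = -43  x_5 = -50  x_6 = 85  x_7 = 321  x_8 = 166  x_9 = -967  x_{10} = -2107  x_{11} = 462  x_{12} = 8717  x_{13} = 11545.

11545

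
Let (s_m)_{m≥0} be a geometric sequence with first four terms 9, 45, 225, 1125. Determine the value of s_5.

Common ratio r = 5.
s_m = 9·5^(m-0).
s_5 = 9·5^5 = 28125.

28125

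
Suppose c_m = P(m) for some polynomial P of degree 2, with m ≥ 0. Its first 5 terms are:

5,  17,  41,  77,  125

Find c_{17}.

1st diffs: 12, 24, 36, 48.
2nd diffs: 12, 12, 12 (constant).
Newton forward-difference form: c_m = 5 + 12·C(m,1) + 12·C(m,2).
At m = 17: m = 17, so c_{17} = 5 + 204 + 1632 = 1841.

1841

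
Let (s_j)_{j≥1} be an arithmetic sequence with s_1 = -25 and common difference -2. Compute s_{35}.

s_j = -25 + (j - 1)·(-2).
s_{35} = -25 + 34·(-2) = -93.

-93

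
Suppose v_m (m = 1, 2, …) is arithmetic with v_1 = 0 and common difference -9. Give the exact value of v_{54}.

v_m = 0 + (m - 1)·(-9).
v_{54} = 0 + 53·(-9) = -477.

-477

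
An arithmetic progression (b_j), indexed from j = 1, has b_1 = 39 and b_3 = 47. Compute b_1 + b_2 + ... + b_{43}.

Common difference d = (47 - 39) / (3 - 1) = 4.
b_j = 39 + (j - 1)·4.
b_{43} = 207; S = 43·(39 + 207)/2 = 5289.

5289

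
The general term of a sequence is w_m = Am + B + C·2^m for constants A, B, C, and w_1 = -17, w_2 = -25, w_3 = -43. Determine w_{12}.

-20465

At m = 1, 2, 3: A + B + 2C = -17; 2A + B + 4C = -25; 3A + B + 8C = -43.
Subtracting the first from the second: A + 2C = -8.
Subtracting the second from the third: A + 4C = -18.
Solving: C = -5, A = 2, then B = -9.
Hence w_{12} = 2·12 + (-9) + (-5)·4096 = -20465.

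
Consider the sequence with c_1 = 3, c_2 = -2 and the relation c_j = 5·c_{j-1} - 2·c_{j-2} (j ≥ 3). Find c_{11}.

Step forward from the initial values:
c_3 = -16;  c_4 = -76;  c_5 = -348;  c_6 = -1588;  c_7 = -7244;  c_8 = -33044;  c_9 = -150732;  c_{10} = -687572;  c_{11} = -3136396.

-3136396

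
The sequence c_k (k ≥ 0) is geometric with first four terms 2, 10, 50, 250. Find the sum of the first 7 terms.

39062

Common ratio r = 5.
c_k = 2·5^(k-0).
S = 2·(5^7 - 1)/(5 - 1) = 2·(78125 - 1)/(4) = 39062.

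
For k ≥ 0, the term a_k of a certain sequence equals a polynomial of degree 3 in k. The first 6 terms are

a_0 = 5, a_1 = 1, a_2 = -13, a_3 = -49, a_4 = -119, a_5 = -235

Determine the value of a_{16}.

1st diffs: -4, -14, -36, -70, -116.
2nd diffs: -10, -22, -34, -46.
3rd diffs: -12, -12, -12 (constant).
Newton forward-difference form: a_k = 5 + (-4)·C(k,1) + (-10)·C(k,2) + (-12)·C(k,3).
At k = 16: k = 16, so a_{16} = 5 - 64 - 1200 - 6720 = -7979.

-7979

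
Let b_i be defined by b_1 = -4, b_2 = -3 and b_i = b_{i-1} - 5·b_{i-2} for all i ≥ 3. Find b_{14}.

-13443

Step forward from the initial values:
b_3 = 17  b_4 = 32  b_5 = -53  …  b_{11} = -9013  b_{12} = 14627  b_{13} = 59692  b_{14} = -13443.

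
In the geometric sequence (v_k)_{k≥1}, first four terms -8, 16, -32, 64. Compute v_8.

1024

Common ratio r = -2.
v_k = (-8)·(-2)^(k-1).
v_8 = (-8)·(-2)^7 = 1024.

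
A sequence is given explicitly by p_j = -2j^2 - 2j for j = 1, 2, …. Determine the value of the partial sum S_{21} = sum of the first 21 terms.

-7084

Over j = 1..21: Σj = 231, Σj² = 3311.
Total = (-2)·3311 + (-2)·231 = -7084.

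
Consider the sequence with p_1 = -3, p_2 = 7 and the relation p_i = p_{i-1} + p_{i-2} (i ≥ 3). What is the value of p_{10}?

Compute successive terms:
p_3 = 4; p_4 = 11; p_5 = 15; p_6 = 26; p_7 = 41; p_8 = 67; p_9 = 108; p_{10} = 175.

175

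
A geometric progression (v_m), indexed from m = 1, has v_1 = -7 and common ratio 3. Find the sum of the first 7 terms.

-7651

v_m = (-7)·3^(m-1).
S = (-7)·(3^7 - 1)/(3 - 1) = (-7)·(2187 - 1)/(2) = -7651.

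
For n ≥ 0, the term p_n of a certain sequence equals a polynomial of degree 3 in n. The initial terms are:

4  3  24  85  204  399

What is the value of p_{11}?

4173

1st diffs: -1, 21, 61, 119, 195.
2nd diffs: 22, 40, 58, 76.
3rd diffs: 18, 18, 18 (constant).
So p_n = 3n^3 + 2n^2 - 6n + 4.
Evaluating at n = 11 gives p_{11} = 4173.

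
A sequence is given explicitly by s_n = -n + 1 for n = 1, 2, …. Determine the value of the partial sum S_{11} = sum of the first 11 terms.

-55

Over n = 1..11: Σn = 66.
Total = (-1)·66 + (1)·11 = -55.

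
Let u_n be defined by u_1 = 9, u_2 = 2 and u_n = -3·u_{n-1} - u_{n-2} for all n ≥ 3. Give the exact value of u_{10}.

u_3 = -15  u_4 = 43  u_5 = -114  u_6 = 299  u_7 = -783  u_8 = 2050  u_9 = -5367  u_{10} = 14051.

14051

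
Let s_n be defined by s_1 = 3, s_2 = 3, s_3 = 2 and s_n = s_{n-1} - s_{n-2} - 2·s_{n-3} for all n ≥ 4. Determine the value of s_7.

17

Step forward from the initial values:
s_4 = -7  s_5 = -15  s_6 = -12  s_7 = 17.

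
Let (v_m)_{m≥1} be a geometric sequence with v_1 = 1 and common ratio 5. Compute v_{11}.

v_m = 1·5^(m-1).
v_{11} = 1·5^10 = 9765625.

9765625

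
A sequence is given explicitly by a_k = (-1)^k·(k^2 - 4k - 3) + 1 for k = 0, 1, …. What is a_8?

30

(-1)^8 = 1; k^2 - 4k - 3 at k=8 is 29; so a_8 = 30.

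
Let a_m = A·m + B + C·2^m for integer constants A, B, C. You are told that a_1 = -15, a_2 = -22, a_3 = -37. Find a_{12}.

-16380

Plug in m = 1, 2, 3: A + B + 2C = -15; 2A + B + 4C = -22; 3A + B + 8C = -37.
Subtracting the first from the second: A + 2C = -7.
Subtracting the second from the third: A + 4C = -15.
Solving: C = -4, A = 1, then B = -8.
Hence a_{12} = 1·12 + (-8) + (-4)·4096 = -16380.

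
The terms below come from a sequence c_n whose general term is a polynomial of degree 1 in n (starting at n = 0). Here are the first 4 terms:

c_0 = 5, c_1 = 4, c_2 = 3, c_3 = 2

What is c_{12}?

1st diffs: -1, -1, -1 (constant).
So c_n = -n + 5.
Evaluating at n = 12 gives c_{12} = -7.

-7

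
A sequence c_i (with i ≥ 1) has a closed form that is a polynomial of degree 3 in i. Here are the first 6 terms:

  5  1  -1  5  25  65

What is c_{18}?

1st diffs: -4, -2, 6, 20, 40.
2nd diffs: 2, 8, 14, 20.
3rd diffs: 6, 6, 6 (constant).
Newton forward-difference form: c_i = 5 + (-4)·C(i-1,1) + 2·C(i-1,2) + 6·C(i-1,3).
At i = 18: i-1 = 17, so c_{18} = 5 - 68 + 272 + 4080 = 4289.

4289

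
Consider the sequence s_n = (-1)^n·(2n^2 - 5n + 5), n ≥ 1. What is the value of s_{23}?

-948

(-1)^23 = -1; 2n^2 - 5n + 5 at n=23 is 948; so s_{23} = -948.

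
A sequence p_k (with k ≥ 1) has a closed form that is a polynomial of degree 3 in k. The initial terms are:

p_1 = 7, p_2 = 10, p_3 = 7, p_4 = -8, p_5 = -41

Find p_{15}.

1st diffs: 3, -3, -15, -33.
2nd diffs: -6, -12, -18.
3rd diffs: -6, -6 (constant).
Newton forward-difference form: p_k = 7 + 3·C(k-1,1) + (-6)·C(k-1,2) + (-6)·C(k-1,3).
At k = 15: k-1 = 14, so p_{15} = 7 + 42 - 546 - 2184 = -2681.

-2681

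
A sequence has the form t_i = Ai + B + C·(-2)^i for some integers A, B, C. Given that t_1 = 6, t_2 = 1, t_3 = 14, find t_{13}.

8208

The three given values yield: A + B - 2C = 6; 2A + B + 4C = 1; 3A + B - 8C = 14.
Subtracting the first from the second: A + 6C = -5.
Subtracting the second from the third: A - 12C = 13.
Solving: C = -1, A = 1, then B = 3.
Hence t_{13} = 1·13 + 3 + (-1)·(-8192) = 8208.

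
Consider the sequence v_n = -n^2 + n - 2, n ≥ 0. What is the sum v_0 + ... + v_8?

Over n = 0..8: Σn = 36, Σn² = 204.
Total = (-1)·204 + (1)·36 + (-2)·9 = -186.

-186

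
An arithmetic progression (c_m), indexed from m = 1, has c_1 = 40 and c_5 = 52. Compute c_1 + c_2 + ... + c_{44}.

4598

Common difference d = (52 - 40) / (5 - 1) = 3.
c_m = 40 + (m - 1)·3.
c_{44} = 169; S = 44·(40 + 169)/2 = 4598.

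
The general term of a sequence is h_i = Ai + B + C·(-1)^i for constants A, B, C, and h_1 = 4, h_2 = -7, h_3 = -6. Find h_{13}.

At i = 1, 2, 3: A + B - C = 4; 2A + B + C = -7; 3A + B - C = -6.
Subtracting the first from the second: A + 2C = -11.
Subtracting the second from the third: A - 2C = 1.
Solving: C = -3, A = -5, then B = 6.
Hence h_{13} = -5·13 + 6 + (-3)·(-1) = -56.

-56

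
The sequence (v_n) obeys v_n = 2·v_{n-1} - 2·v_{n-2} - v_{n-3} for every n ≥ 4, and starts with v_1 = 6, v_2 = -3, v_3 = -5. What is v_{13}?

Compute successive terms:
v_4 = -10; v_5 = -7; v_6 = 11; v_7 = 46; v_8 = 77; v_9 = 51; v_{10} = -98; v_{11} = -375; v_{12} = -605; v_{13} = -362.

-362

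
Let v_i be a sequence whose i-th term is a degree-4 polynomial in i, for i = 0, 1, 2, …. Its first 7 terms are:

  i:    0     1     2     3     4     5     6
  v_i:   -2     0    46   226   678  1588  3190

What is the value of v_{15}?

111118

1st diffs: 2, 46, 180, 452, 910, 1602.
2nd diffs: 44, 134, 272, 458, 692.
3rd diffs: 90, 138, 186, 234.
4th diffs: 48, 48, 48 (constant).
Newton forward-difference form: v_i = -2 + 2·C(i,1) + 44·C(i,2) + 90·C(i,3) + 48·C(i,4).
At i = 15: i = 15, so v_{15} = -2 + 30 + 4620 + 40950 + 65520 = 111118.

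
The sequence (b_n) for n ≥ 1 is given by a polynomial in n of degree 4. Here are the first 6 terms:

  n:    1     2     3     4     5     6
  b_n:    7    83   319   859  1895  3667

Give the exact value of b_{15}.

116095

1st diffs: 76, 236, 540, 1036, 1772.
2nd diffs: 160, 304, 496, 736.
3rd diffs: 144, 192, 240.
4th diffs: 48, 48 (constant).
Newton forward-difference form: b_n = 7 + 76·C(n-1,1) + 160·C(n-1,2) + 144·C(n-1,3) + 48·C(n-1,4).
At n = 15: n-1 = 14, so b_{15} = 7 + 1064 + 14560 + 52416 + 48048 = 116095.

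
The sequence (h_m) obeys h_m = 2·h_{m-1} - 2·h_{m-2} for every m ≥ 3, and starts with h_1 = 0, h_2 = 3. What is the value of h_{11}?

96

Iterate the recurrence:
h_3 = 6;  h_4 = 6;  h_5 = 0;  h_6 = -12;  h_7 = -24;  h_8 = -24;  h_9 = 0;  h_{10} = 48;  h_{11} = 96.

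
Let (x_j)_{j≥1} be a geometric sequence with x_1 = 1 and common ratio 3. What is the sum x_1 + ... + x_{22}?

15690529804

x_j = 1·3^(j-1).
S = 1·(3^22 - 1)/(3 - 1) = 1·(31381059609 - 1)/(2) = 15690529804.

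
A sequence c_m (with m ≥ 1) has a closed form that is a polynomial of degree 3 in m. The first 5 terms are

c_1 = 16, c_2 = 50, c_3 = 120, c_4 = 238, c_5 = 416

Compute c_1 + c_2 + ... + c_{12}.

16296

1st diffs: 34, 70, 118, 178.
2nd diffs: 36, 48, 60.
3rd diffs: 12, 12 (constant).
So c_m = 2m^3 + 6m^2 + 2m + 6.
Continuing: …, 666, 1000, 1430, 1968, …, c_{12} = 4350.
Summing m = 1..12 (12 terms) gives 16296.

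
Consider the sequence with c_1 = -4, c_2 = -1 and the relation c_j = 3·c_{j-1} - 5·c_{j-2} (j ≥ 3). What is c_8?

c_3 = 17; c_4 = 56; c_5 = 83; c_6 = -31; c_7 = -508; c_8 = -1369.

-1369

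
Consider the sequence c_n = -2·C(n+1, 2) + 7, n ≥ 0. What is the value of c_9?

-83

C(10, 2) = 45, so c_9 = -83.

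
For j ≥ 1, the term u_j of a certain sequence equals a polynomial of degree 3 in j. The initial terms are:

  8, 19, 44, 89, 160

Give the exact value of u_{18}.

6179

1st diffs: 11, 25, 45, 71.
2nd diffs: 14, 20, 26.
3rd diffs: 6, 6 (constant).
So u_j = j^3 + j^2 + j + 5.
Evaluating at j = 18 gives u_{18} = 6179.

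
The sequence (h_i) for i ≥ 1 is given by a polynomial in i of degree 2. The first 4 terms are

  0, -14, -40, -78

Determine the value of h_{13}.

-960

1st diffs: -14, -26, -38.
2nd diffs: -12, -12 (constant).
Newton forward-difference form: h_i = (-14)·C(i-1,1) + (-12)·C(i-1,2).
At i = 13: i-1 = 12, so h_{13} = -168 - 792 = -960.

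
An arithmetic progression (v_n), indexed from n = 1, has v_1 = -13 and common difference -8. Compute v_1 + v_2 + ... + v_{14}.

v_n = -13 + (n - 1)·(-8).
v_{14} = -117; S = 14·(-13 + (-117))/2 = -910.

-910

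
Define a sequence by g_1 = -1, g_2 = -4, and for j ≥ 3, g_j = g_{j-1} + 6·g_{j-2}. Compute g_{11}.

Compute successive terms:
g_3 = -10;  g_4 = -34;  g_5 = -94;  g_6 = -298;  g_7 = -862;  g_8 = -2650;  g_9 = -7822;  g_{10} = -23722;  g_{11} = -70654.
(Characteristic roots are 3 and -2.)

-70654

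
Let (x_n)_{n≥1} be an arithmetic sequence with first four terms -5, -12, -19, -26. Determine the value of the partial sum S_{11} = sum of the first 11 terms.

Common difference d = -7.
x_n = -5 + (n - 1)·(-7).
x_{11} = -75; S = 11·(-5 + (-75))/2 = -440.

-440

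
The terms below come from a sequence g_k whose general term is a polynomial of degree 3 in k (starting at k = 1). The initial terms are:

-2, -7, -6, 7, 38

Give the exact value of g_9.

1st diffs: -5, 1, 13, 31.
2nd diffs: 6, 12, 18.
3rd diffs: 6, 6 (constant).
Newton forward-difference form: g_k = -2 + (-5)·C(k-1,1) + 6·C(k-1,2) + 6·C(k-1,3).
At k = 9: k-1 = 8, so g_9 = -2 - 40 + 168 + 336 = 462.

462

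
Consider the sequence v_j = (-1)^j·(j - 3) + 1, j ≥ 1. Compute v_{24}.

22

(-1)^24 = 1; j - 3 at j=24 is 21; so v_{24} = 22.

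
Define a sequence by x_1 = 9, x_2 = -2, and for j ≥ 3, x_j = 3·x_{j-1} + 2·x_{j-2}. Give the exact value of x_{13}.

Iterate the recurrence:
x_3 = 12  x_4 = 32  x_5 = 120  …  x_{10} = 68296  x_{11} = 243240  x_{12} = 866312  x_{13} = 3085416.

3085416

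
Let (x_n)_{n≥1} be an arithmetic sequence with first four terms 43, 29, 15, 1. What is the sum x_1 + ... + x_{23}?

-2553

Common difference d = -14.
x_n = 43 + (n - 1)·(-14).
x_{23} = -265; S = 23·(43 + (-265))/2 = -2553.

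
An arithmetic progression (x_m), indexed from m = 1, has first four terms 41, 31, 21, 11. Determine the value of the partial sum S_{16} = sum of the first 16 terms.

-544

Common difference d = -10.
x_m = 41 + (m - 1)·(-10).
x_{16} = -109; S = 16·(41 + (-109))/2 = -544.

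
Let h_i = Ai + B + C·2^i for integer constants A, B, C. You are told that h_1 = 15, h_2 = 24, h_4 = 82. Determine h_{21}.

Plug in i = 1, 2, 4: A + B + 2C = 15; 2A + B + 4C = 24; 4A + B + 16C = 82.
Subtracting the first from the second: A + 2C = 9.
Subtracting the second from the third: 2A + 12C = 58.
Solving: C = 5, A = -1, then B = 6.
Hence h_{21} = -1·21 + 6 + 5·2097152 = 10485745.

10485745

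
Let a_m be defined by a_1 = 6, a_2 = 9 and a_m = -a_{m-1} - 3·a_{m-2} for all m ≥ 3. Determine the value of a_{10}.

Applying the relation repeatedly:
a_3 = -27;  a_4 = 0;  a_5 = 81;  a_6 = -81;  a_7 = -162;  a_8 = 405;  a_9 = 81;  a_{10} = -1296.

-1296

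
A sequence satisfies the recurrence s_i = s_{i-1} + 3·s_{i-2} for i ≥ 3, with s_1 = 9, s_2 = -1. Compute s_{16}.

807287

Iterate the recurrence:
s_3 = 26, s_4 = 23, s_5 = 101, …, s_{13} = 66281, s_{14} = 152111, s_{15} = 350954, s_{16} = 807287.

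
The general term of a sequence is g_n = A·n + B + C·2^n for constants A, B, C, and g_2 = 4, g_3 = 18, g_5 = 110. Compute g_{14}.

65500

The three given values yield: 2A + B + 4C = 4; 3A + B + 8C = 18; 5A + B + 32C = 110.
Subtracting the first from the second: A + 4C = 14.
Subtracting the second from the third: 2A + 24C = 92.
Solving: C = 4, A = -2, then B = -8.
So g_n = -2·n + (-8) + 4·2^n; at n=14 this is 65500.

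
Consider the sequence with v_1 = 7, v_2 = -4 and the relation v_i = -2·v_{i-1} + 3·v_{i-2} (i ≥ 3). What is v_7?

Applying the relation repeatedly:
v_3 = 29, v_4 = -70, v_5 = 227, v_6 = -664, v_7 = 2009.
(Characteristic roots are 1 and -3.)

2009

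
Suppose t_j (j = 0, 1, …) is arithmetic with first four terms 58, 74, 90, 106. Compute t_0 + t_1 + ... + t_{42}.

Common difference d = 16.
t_j = 58 + (j - 0)·16.
t_{42} = 730; S = 43·(58 + 730)/2 = 16942.

16942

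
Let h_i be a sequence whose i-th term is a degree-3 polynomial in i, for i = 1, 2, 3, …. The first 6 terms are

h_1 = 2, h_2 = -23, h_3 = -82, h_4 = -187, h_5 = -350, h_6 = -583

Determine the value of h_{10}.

1st diffs: -25, -59, -105, -163, -233.
2nd diffs: -34, -46, -58, -70.
3rd diffs: -12, -12, -12 (constant).
Newton forward-difference form: h_i = 2 + (-25)·C(i-1,1) + (-34)·C(i-1,2) + (-12)·C(i-1,3).
At i = 10: i-1 = 9, so h_{10} = 2 - 225 - 1224 - 1008 = -2455.

-2455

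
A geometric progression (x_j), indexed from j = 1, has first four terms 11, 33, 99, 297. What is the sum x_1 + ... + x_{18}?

Common ratio r = 3.
x_j = 11·3^(j-1).
S = 11·(3^18 - 1)/(3 - 1) = 11·(387420489 - 1)/(2) = 2130812684.

2130812684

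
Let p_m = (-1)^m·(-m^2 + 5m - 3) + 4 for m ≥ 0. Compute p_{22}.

-373

(-1)^22 = 1; -m^2 + 5m - 3 at m=22 is -377; so p_{22} = -373.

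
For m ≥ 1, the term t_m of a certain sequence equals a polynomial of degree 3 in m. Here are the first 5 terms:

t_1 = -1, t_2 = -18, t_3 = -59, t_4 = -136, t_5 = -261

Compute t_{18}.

-11714

1st diffs: -17, -41, -77, -125.
2nd diffs: -24, -36, -48.
3rd diffs: -12, -12 (constant).
Newton forward-difference form: t_m = -1 + (-17)·C(m-1,1) + (-24)·C(m-1,2) + (-12)·C(m-1,3).
At m = 18: m-1 = 17, so t_{18} = -1 - 289 - 3264 - 8160 = -11714.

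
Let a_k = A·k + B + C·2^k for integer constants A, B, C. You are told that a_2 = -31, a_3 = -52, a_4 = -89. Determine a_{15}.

-131152

Write the equations: 2A + B + 4C = -31; 3A + B + 8C = -52; 4A + B + 16C = -89.
Subtracting the first from the second: A + 4C = -21.
Subtracting the second from the third: A + 8C = -37.
Solving: C = -4, A = -5, then B = -5.
So a_k = -5·k + (-5) + (-4)·2^k; at k=15 this is -131152.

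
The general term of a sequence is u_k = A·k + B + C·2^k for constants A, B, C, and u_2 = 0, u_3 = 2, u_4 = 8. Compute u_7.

At k = 2, 3, 4: 2A + B + 4C = 0; 3A + B + 8C = 2; 4A + B + 16C = 8.
Subtracting the first from the second: A + 4C = 2.
Subtracting the second from the third: A + 8C = 6.
Solving: C = 1, A = -2, then B = 0.
So u_k = -2·k + 0 + 1·2^k; at k=7 this is 114.

114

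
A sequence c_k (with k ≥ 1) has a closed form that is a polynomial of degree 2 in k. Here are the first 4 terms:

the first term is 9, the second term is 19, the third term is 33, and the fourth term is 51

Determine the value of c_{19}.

1st diffs: 10, 14, 18.
2nd diffs: 4, 4 (constant).
So c_k = 2k^2 + 4k + 3.
Evaluating at k = 19 gives c_{19} = 801.

801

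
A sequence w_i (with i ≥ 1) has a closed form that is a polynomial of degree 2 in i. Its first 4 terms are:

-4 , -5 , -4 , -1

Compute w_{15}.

1st diffs: -1, 1, 3.
2nd diffs: 2, 2 (constant).
Newton forward-difference form: w_i = -4 + (-1)·C(i-1,1) + 2·C(i-1,2).
At i = 15: i-1 = 14, so w_{15} = -4 - 14 + 182 = 164.

164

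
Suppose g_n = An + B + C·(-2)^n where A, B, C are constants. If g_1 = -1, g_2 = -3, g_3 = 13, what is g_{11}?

2085

Write the equations: A + B - 2C = -1; 2A + B + 4C = -3; 3A + B - 8C = 13.
Subtracting the first from the second: A + 6C = -2.
Subtracting the second from the third: A - 12C = 16.
Solving: C = -1, A = 4, then B = -7.
Hence g_{11} = 4·11 + (-7) + (-1)·(-2048) = 2085.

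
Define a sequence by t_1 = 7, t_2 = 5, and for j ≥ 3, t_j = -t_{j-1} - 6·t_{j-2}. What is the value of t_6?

Compute successive terms:
t_3 = -47, t_4 = 17, t_5 = 265, t_6 = -367.

-367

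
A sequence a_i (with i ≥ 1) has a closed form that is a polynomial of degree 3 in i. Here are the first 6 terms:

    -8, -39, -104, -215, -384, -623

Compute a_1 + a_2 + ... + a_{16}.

-44728

1st diffs: -31, -65, -111, -169, -239.
2nd diffs: -34, -46, -58, -70.
3rd diffs: -12, -12, -12 (constant).
Newton forward-difference form: a_i = -8 + (-31)·C(i-1,1) + (-34)·C(i-1,2) + (-12)·C(i-1,3).
Continuing: …, -944, -1359, -1880, -2519, …, a_{16} = -9503.
Summing i = 1..16 (16 terms) gives -44728.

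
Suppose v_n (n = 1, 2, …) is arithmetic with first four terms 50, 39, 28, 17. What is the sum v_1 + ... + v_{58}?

-15283

Common difference d = -11.
v_n = 50 + (n - 1)·(-11).
v_{58} = -577; S = 58·(50 + (-577))/2 = -15283.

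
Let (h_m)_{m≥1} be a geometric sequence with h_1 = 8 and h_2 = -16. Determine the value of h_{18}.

-1048576

Common ratio r = -2.
h_m = 8·(-2)^(m-1).
h_{18} = 8·(-2)^17 = -1048576.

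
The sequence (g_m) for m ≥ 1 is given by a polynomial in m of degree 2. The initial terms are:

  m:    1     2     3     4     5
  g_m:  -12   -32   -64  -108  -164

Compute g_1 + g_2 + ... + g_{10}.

1st diffs: -20, -32, -44, -56.
2nd diffs: -12, -12, -12 (constant).
Newton forward-difference form: g_m = -12 + (-20)·C(m-1,1) + (-12)·C(m-1,2).
Continuing: …, -232, -312, -404, -508, …, g_{10} = -624.
Summing m = 1..10 (10 terms) gives -2460.

-2460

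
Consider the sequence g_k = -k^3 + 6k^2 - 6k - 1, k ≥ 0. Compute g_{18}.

-3997

g_{18} = -1·18^3 + 6·18^2 - 6·18 - 1 = -3997.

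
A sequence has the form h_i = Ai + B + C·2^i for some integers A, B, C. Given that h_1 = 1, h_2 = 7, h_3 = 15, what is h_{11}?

At i = 1, 2, 3: A + B + 2C = 1; 2A + B + 4C = 7; 3A + B + 8C = 15.
Subtracting the first from the second: A + 2C = 6.
Subtracting the second from the third: A + 4C = 8.
Solving: C = 1, A = 4, then B = -5.
So h_i = 4·i + (-5) + 1·2^i; at i=11 this is 2087.

2087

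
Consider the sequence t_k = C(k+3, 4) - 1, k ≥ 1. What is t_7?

209

C(10, 4) = 210, so t_7 = 209.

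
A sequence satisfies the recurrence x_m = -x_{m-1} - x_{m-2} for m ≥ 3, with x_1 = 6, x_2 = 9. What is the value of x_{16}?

x_3 = -15  x_4 = 6  x_5 = 9  …  x_{13} = 6  x_{14} = 9  x_{15} = -15  x_{16} = 6.

6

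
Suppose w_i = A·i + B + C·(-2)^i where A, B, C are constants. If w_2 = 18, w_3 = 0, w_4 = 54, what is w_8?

Write the equations: 2A + B + 4C = 18; 3A + B - 8C = 0; 4A + B + 16C = 54.
Subtracting the first from the second: A - 12C = -18.
Subtracting the second from the third: A + 24C = 54.
Solving: C = 2, A = 6, then B = -2.
Therefore w_8 = 48 + (-2) + 2·256 = 558.

558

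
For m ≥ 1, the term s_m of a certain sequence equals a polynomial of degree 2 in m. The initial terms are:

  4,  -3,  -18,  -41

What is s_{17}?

1st diffs: -7, -15, -23.
2nd diffs: -8, -8 (constant).
So s_m = -4m^2 + 5m + 3.
Evaluating at m = 17 gives s_{17} = -1068.

-1068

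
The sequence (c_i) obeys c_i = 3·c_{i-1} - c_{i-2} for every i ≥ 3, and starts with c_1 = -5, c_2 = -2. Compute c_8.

Compute successive terms:
c_3 = -1;  c_4 = -1;  c_5 = -2;  c_6 = -5;  c_7 = -13;  c_8 = -34.

-34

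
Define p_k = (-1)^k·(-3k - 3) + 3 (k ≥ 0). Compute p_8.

-24

(-1)^8 = 1; -3k - 3 at k=8 is -27; so p_8 = -24.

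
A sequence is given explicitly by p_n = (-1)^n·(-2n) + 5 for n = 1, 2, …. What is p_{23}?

(-1)^23 = -1; -2n at n=23 is -46; so p_{23} = 51.

51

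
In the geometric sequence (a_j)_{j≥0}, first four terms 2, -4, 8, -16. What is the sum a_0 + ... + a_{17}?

-174762

Common ratio r = -2.
a_j = 2·(-2)^(j-0).
S = 2·((-2)^18 - 1)/(-2 - 1) = 2·(262144 - 1)/(-3) = -174762.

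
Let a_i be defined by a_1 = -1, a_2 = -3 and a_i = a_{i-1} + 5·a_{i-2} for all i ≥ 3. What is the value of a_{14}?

-652923

a_3 = -8;  a_4 = -23;  a_5 = -63;  …;  a_{11} = -30003;  a_{12} = -83818;  a_{13} = -233833;  a_{14} = -652923.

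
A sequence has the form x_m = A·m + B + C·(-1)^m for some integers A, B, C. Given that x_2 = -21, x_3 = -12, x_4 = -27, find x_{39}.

-120

Plug in m = 2, 3, 4: 2A + B + C = -21; 3A + B - C = -12; 4A + B + C = -27.
Subtracting the first from the second: A - 2C = 9.
Subtracting the second from the third: A + 2C = -15.
Solving: C = -6, A = -3, then B = -9.
Hence x_{39} = -3·39 + (-9) + (-6)·(-1) = -120.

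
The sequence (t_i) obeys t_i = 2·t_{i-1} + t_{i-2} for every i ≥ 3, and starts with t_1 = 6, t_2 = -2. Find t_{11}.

1154

Compute successive terms:
t_3 = 2, t_4 = 2, t_5 = 6, t_6 = 14, t_7 = 34, t_8 = 82, t_9 = 198, t_{10} = 478, t_{11} = 1154.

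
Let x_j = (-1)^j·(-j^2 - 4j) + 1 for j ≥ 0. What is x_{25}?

726

(-1)^25 = -1; -j^2 - 4j at j=25 is -725; so x_{25} = 726.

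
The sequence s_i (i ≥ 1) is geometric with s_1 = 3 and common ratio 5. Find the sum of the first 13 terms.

915527343

s_i = 3·5^(i-1).
S = 3·(5^13 - 1)/(5 - 1) = 3·(1220703125 - 1)/(4) = 915527343.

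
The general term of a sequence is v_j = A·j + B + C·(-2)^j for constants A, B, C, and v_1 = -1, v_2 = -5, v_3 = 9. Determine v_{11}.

2065

At j = 1, 2, 3: A + B - 2C = -1; 2A + B + 4C = -5; 3A + B - 8C = 9.
Subtracting the first from the second: A + 6C = -4.
Subtracting the second from the third: A - 12C = 14.
Solving: C = -1, A = 2, then B = -5.
Hence v_{11} = 2·11 + (-5) + (-1)·(-2048) = 2065.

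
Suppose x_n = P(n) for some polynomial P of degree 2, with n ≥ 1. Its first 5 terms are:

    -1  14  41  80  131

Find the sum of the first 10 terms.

2105

1st diffs: 15, 27, 39, 51.
2nd diffs: 12, 12, 12 (constant).
So x_n = 6n^2 - 3n - 4.
Continuing: …, 194, 269, 356, 455, …, x_{10} = 566.
Summing n = 1..10 (10 terms) gives 2105.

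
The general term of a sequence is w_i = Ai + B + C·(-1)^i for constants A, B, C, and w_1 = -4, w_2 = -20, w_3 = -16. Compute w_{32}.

-200

At i = 1, 2, 3: A + B - C = -4; 2A + B + C = -20; 3A + B - C = -16.
Subtracting the first from the second: A + 2C = -16.
Subtracting the second from the third: A - 2C = 4.
Solving: C = -5, A = -6, then B = -3.
Hence w_{32} = -6·32 + (-3) + (-5)·1 = -200.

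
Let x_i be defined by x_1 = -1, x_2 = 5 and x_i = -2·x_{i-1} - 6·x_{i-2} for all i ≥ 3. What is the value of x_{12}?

21920

Applying the relation repeatedly:
x_3 = -4;  x_4 = -22;  x_5 = 68;  x_6 = -4;  x_7 = -400;  x_8 = 824;  x_9 = 752;  x_{10} = -6448;  x_{11} = 8384;  x_{12} = 21920.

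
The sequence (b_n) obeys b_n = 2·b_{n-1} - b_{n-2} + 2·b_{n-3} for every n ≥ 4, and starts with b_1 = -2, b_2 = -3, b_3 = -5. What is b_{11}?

-1433

Step forward from the initial values:
b_4 = -11  b_5 = -23  b_6 = -45  b_7 = -89  b_8 = -179  b_9 = -359  b_{10} = -717  b_{11} = -1433.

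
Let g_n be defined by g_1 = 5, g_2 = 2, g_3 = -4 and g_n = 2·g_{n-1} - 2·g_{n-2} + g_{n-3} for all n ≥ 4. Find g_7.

Step forward from the initial values:
g_4 = -7  g_5 = -4  g_6 = 2  g_7 = 5.

5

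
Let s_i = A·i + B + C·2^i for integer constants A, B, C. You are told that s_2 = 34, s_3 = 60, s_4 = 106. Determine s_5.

192

The three given values yield: 2A + B + 4C = 34; 3A + B + 8C = 60; 4A + B + 16C = 106.
Subtracting the first from the second: A + 4C = 26.
Subtracting the second from the third: A + 8C = 46.
Solving: C = 5, A = 6, then B = 2.
So s_i = 6·i + 2 + 5·2^i; at i=5 this is 192.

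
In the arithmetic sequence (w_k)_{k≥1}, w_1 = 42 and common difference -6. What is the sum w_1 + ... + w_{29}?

-1218

w_k = 42 + (k - 1)·(-6).
w_{29} = -126; S = 29·(42 + (-126))/2 = -1218.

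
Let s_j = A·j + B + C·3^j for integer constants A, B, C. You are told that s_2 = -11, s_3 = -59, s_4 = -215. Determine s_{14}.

-14348819

Plug in j = 2, 3, 4: 2A + B + 9C = -11; 3A + B + 27C = -59; 4A + B + 81C = -215.
Subtracting the first from the second: A + 18C = -48.
Subtracting the second from the third: A + 54C = -156.
Solving: C = -3, A = 6, then B = 4.
So s_j = 6·j + 4 + (-3)·3^j; at j=14 this is -14348819.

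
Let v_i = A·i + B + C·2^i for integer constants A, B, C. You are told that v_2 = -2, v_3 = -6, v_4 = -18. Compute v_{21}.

-4194222

Plug in i = 2, 3, 4: 2A + B + 4C = -2; 3A + B + 8C = -6; 4A + B + 16C = -18.
Subtracting the first from the second: A + 4C = -4.
Subtracting the second from the third: A + 8C = -12.
Solving: C = -2, A = 4, then B = -2.
So v_i = 4·i + (-2) + (-2)·2^i; at i=21 this is -4194222.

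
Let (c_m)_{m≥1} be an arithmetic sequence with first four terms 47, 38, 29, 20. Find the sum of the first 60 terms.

-13110

Common difference d = -9.
c_m = 47 + (m - 1)·(-9).
c_{60} = -484; S = 60·(47 + (-484))/2 = -13110.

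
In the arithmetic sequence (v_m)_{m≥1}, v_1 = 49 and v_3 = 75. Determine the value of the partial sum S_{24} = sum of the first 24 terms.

4764

Common difference d = (75 - 49) / (3 - 1) = 13.
v_m = 49 + (m - 1)·13.
v_{24} = 348; S = 24·(49 + 348)/2 = 4764.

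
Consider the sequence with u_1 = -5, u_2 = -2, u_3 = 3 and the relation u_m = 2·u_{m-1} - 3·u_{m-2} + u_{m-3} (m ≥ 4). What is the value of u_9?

40

Applying the relation repeatedly:
u_4 = 7, u_5 = 3, u_6 = -12, u_7 = -26, u_8 = -13, u_9 = 40.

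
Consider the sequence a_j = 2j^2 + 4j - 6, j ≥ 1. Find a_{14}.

442

a_{14} = 2·14^2 + 4·14 - 6 = 442.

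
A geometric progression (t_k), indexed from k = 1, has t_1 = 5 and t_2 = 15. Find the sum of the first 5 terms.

605

Common ratio r = 3.
t_k = 5·3^(k-1).
S = 5·(3^5 - 1)/(3 - 1) = 5·(243 - 1)/(2) = 605.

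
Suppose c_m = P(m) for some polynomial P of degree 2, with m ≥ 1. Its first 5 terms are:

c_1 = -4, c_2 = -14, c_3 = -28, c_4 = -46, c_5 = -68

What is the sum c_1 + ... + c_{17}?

-4148

1st diffs: -10, -14, -18, -22.
2nd diffs: -4, -4, -4 (constant).
Newton forward-difference form: c_m = -4 + (-10)·C(m-1,1) + (-4)·C(m-1,2).
Continuing: …, -94, -124, -158, -196, …, c_{17} = -644.
Summing m = 1..17 (17 terms) gives -4148.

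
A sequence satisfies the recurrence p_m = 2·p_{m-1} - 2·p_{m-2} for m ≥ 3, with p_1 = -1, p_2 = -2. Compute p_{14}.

Applying the relation repeatedly:
p_3 = -2;  p_4 = 0;  p_5 = 4;  …;  p_{11} = -32;  p_{12} = 0;  p_{13} = 64;  p_{14} = 128.

128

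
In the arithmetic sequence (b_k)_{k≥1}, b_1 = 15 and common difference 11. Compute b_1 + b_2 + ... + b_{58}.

19053

b_k = 15 + (k - 1)·11.
b_{58} = 642; S = 58·(15 + 642)/2 = 19053.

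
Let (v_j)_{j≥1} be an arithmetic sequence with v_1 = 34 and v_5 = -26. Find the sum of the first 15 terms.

Common difference d = (-26 - 34) / (5 - 1) = -15.
v_j = 34 + (j - 1)·(-15).
v_{15} = -176; S = 15·(34 + (-176))/2 = -1065.

-1065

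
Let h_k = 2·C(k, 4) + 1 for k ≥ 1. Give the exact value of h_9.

C(9, 4) = 126, so h_9 = 253.

253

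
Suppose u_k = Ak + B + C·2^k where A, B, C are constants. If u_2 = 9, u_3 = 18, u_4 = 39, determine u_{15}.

At k = 2, 3, 4: 2A + B + 4C = 9; 3A + B + 8C = 18; 4A + B + 16C = 39.
Subtracting the first from the second: A + 4C = 9.
Subtracting the second from the third: A + 8C = 21.
Solving: C = 3, A = -3, then B = 3.
Therefore u_{15} = -45 + 3 + 3·32768 = 98262.

98262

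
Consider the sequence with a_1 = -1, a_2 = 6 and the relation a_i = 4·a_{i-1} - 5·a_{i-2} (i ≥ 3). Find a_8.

Compute successive terms:
a_3 = 29; a_4 = 86; a_5 = 199; a_6 = 366; a_7 = 469; a_8 = 46.

46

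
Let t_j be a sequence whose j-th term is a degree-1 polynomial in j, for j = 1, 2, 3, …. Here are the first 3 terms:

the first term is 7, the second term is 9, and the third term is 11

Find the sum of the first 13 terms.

247

1st diffs: 2, 2 (constant).
So t_j = 2j + 5.
Continuing: …, 13, 15, 17, 19, …, t_{13} = 31.
Summing j = 1..13 (13 terms) gives 247.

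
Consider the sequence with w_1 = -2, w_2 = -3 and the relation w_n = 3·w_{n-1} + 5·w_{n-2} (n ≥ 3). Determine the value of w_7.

-5434

Iterate the recurrence:
w_3 = -19; w_4 = -72; w_5 = -311; w_6 = -1293; w_7 = -5434.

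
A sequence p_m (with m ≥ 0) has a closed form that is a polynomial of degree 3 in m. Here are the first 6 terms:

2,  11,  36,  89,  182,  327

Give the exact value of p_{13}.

1st diffs: 9, 25, 53, 93, 145.
2nd diffs: 16, 28, 40, 52.
3rd diffs: 12, 12, 12 (constant).
Newton forward-difference form: p_m = 2 + 9·C(m,1) + 16·C(m,2) + 12·C(m,3).
At m = 13: m = 13, so p_{13} = 2 + 117 + 1248 + 3432 = 4799.

4799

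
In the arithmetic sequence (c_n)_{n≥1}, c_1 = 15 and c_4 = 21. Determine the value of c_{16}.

45

Common difference d = (21 - 15) / (4 - 1) = 2.
c_n = 15 + (n - 1)·2.
c_{16} = 15 + 15·2 = 45.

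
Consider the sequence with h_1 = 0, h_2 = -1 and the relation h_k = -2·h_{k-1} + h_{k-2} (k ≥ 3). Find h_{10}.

h_3 = 2  h_4 = -5  h_5 = 12  h_6 = -29  h_7 = 70  h_8 = -169  h_9 = 408  h_{10} = -985.

-985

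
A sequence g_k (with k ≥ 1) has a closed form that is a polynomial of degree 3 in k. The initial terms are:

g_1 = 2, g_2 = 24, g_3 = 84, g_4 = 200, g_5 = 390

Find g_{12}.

5304

1st diffs: 22, 60, 116, 190.
2nd diffs: 38, 56, 74.
3rd diffs: 18, 18 (constant).
Newton forward-difference form: g_k = 2 + 22·C(k-1,1) + 38·C(k-1,2) + 18·C(k-1,3).
At k = 12: k-1 = 11, so g_{12} = 2 + 242 + 2090 + 2970 = 5304.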